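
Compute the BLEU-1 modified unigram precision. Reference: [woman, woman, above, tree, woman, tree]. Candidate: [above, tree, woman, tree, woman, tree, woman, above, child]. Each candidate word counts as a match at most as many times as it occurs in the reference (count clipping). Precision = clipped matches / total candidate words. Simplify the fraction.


Reference word counts: {'above': 1, 'tree': 2, 'woman': 3}
Checking each candidate word (with clipping):
  'above' -> in reference (ref count 1, used 1/1) -> match (matches: 1)
  'tree' -> in reference (ref count 2, used 1/2) -> match (matches: 2)
  'woman' -> in reference (ref count 3, used 1/3) -> match (matches: 3)
  'tree' -> in reference (ref count 2, used 2/2) -> match (matches: 4)
  'woman' -> in reference (ref count 3, used 2/3) -> match (matches: 5)
  'tree' -> ref count 2 already used up (2/2) -> clipped, no match (matches: 5)
  'woman' -> in reference (ref count 3, used 3/3) -> match (matches: 6)
  'above' -> ref count 1 already used up (1/1) -> clipped, no match (matches: 6)
  'child' -> not in reference -> no match (matches: 6)
Clipped matches: 6, Candidate length: 9
Precision = 6/9 = 2/3

2/3


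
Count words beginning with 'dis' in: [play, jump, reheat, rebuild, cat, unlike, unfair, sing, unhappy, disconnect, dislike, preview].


Checking each word for prefix 'dis':
  'play' -> no (count: 0)
  'jump' -> no (count: 0)
  'reheat' -> no (count: 0)
  'rebuild' -> no (count: 0)
  'cat' -> no (count: 0)
  'unlike' -> no (count: 0)
  'unfair' -> no (count: 0)
  'sing' -> no (count: 0)
  'unhappy' -> no (count: 0)
  'disconnect' -> YES, starts with 'dis' (count: 1)
  'dislike' -> YES, starts with 'dis' (count: 2)
  'preview' -> no (count: 2)
Total with prefix 'dis': 2

2


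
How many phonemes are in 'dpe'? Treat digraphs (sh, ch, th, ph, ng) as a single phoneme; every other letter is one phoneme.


Parsing 'dpe' greedily, digraphs first:
  'd' -> consonant phoneme (phonemes so far: 1)
  'p' -> consonant phoneme (phonemes so far: 2)
  'e' -> vowel phoneme (phonemes so far: 3)
Total phonemes: 3

3


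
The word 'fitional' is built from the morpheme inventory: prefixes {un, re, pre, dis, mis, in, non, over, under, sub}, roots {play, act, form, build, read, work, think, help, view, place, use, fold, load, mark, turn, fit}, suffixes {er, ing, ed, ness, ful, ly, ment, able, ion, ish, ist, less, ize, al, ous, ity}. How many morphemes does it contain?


Segmenting 'fitional' against the inventory:
  'fit' -> root (morpheme 1)
  'ion' -> suffix (morpheme 2)
  'al' -> suffix (morpheme 3)
Total morphemes: 3

3


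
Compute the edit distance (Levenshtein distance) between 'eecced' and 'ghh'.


Building DP table for s1='eecced' (len 6) and s2='ghh' (len 3):
       g  h  h
    0  1  2  3
  e 1  1  2  3
  e 2  2  2  3
  c 3  3  3  3
  c 4  4  4  4
  e 5  5  5  5
  d 6  6  6  6
Edit distance = dp[6][3] = 6

6


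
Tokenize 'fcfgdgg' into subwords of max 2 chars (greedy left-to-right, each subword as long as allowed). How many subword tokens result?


'fcfgdgg' has 7 characters.
Chunking with max size 2:
  Chunk 1: 'fc' (positions 0-1)
  Chunk 2: 'fg' (positions 2-3)
  Chunk 3: 'dg' (positions 4-5)
  Chunk 4: 'g' (positions 6-6)
Total chunks: ceil(7 / 2) = 4

4


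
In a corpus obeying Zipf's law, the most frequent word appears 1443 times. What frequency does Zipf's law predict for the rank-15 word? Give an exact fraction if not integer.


Zipf's law: freq(rank) = f1 / rank
f1 = 1443, rank = 15
freq = 1443 / 15
GCD(1443, 15) = 3
Simplified: 481/5

481/5


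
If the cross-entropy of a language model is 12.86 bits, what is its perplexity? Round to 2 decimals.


Perplexity formula: PP = 2^H
H = 12.86
PP = 2^12.86
Decompose: 2^12.86 = 2^12 * 2^0.86
2^12 = 4096, 2^0.86 ~ 1.8150383
PP ~ 4096 * 1.8150383 = 7434.3968768
Rounded to 2 decimals: 7434.40

7434.40


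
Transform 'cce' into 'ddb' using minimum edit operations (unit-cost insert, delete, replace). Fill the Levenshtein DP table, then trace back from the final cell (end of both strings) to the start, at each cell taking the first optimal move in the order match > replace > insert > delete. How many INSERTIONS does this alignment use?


Edit distance = 3. Backtracking from cell (3, 3) with preference match > replace > insert > delete,
then listing the resulting alignment 'cce' -> 'ddb' left to right:
  Step 1: replace c->d
  Step 2: replace c->d
  Step 3: replace e->b
Total insertions: 0

0


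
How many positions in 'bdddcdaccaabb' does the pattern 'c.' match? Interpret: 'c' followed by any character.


Pattern: c. means 'c' followed by any character.
Scanning 'bdddcdaccaabb' position-by-position:
  Pos 0: window 'bd' -> no
  Pos 1: window 'dd' -> no
  Pos 2: window 'dd' -> no
  Pos 3: window 'dc' -> no
  Pos 4: window 'cd' -> MATCH
  Pos 5: window 'da' -> no
  Pos 6: window 'ac' -> no
  Pos 7: window 'cc' -> MATCH
  Pos 8: window 'ca' -> MATCH
  Pos 9: window 'aa' -> no
  Pos 10: window 'ab' -> no
  Pos 11: window 'bb' -> no
  Pos 12: window 'b' -> no
Total matches: 3

3


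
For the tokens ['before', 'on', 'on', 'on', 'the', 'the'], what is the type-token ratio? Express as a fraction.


Tokens: 6
Unique types: ('before', 'on', 'the') = 3
TTR = 3/6
Simplify: divide both by 3 -> 1/2
TTR = 1/2

1/2


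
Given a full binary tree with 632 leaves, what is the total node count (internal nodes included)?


Leaf nodes (terminals): 632
Internal nodes = n - 1 = 632 - 1 = 631
Total = leaves + internal = 632 + 631 = 1263

1263


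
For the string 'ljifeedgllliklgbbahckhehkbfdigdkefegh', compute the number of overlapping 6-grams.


String 'ljifeedgllliklgbbahckhehkbfdigdkefegh' has length L = 37.
Number of overlapping n-grams = L - n + 1
Substituting: 37 - 6 + 1 = 32

32


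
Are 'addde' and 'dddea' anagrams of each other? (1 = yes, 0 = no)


Sort characters of 'addde': 'addde'
Sort characters of 'dddea': 'addde'
Sorted forms match -> they ARE anagrams
Result: 1

1


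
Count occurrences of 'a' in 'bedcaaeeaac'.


Scanning 'bedcaaeeaac' for 'a':
  Position 4: 'a' -> MATCH (count: 1)
  Position 5: 'a' -> MATCH (count: 2)
  Position 8: 'a' -> MATCH (count: 3)
  Position 9: 'a' -> MATCH (count: 4)
Total occurrences of 'a': 4

4


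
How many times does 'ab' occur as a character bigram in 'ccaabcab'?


Scanning 'ccaabcab' for bigram 'ab':
  Position 0: 'cc' -> no
  Position 1: 'ca' -> no
  Position 2: 'aa' -> no
  Position 3: 'ab' -> MATCH
  Position 4: 'bc' -> no
  Position 5: 'ca' -> no
  Position 6: 'ab' -> MATCH
Total matches: 2

2


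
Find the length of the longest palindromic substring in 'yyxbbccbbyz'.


Scanning 'yyxbbccbbyz' for palindromic substrings.
Substring at positions 3-8: 'bbccbb'.
Check: reverse('bbccbb') = 'bbccbb' -> palindrome confirmed.
Neighbouring characters ('x' / 'y') break symmetry, so it cannot extend further.
No longer palindromic substring exists; longest length = 6

6


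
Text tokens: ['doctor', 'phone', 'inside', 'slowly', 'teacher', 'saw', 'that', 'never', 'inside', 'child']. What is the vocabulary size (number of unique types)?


Listing all tokens and tracking unique types:
  Token 1: 'doctor' -> NEW (unique so far: 1)
  Token 2: 'phone' -> NEW (unique so far: 2)
  Token 3: 'inside' -> NEW (unique so far: 3)
  Token 4: 'slowly' -> NEW (unique so far: 4)
  Token 5: 'teacher' -> NEW (unique so far: 5)
  Token 6: 'saw' -> NEW (unique so far: 6)
  Token 7: 'that' -> NEW (unique so far: 7)
  Token 8: 'never' -> NEW (unique so far: 8)
  Token 9: 'inside' -> duplicate (unique so far: 8)
  Token 10: 'child' -> NEW (unique so far: 9)
Unique types: ('child', 'doctor', 'inside', 'never', 'phone', 'saw', 'slowly', 'teacher', 'that')
Vocabulary size: 9

9


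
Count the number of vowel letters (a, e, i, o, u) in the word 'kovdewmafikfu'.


Scanning each character of 'kovdewmafikfu':
  Position 1: 'k' -> consonant (running count: 0)
  Position 2: 'o' -> vowel (running count: 1)
  Position 3: 'v' -> consonant (running count: 1)
  Position 4: 'd' -> consonant (running count: 1)
  Position 5: 'e' -> vowel (running count: 2)
  Position 6: 'w' -> consonant (running count: 2)
  Position 7: 'm' -> consonant (running count: 2)
  Position 8: 'a' -> vowel (running count: 3)
  Position 9: 'f' -> consonant (running count: 3)
  Position 10: 'i' -> vowel (running count: 4)
  Position 11: 'k' -> consonant (running count: 4)
  Position 12: 'f' -> consonant (running count: 4)
  Position 13: 'u' -> vowel (running count: 5)
Total vowels: 5

5


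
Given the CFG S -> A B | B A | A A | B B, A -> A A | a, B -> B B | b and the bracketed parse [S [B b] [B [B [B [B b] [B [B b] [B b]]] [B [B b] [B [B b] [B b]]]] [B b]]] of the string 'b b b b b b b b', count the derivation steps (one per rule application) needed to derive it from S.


Every bracketed nonterminal node [X ...] in the tree is produced by exactly one rule application.
Reading the tree off as a leftmost derivation:
  Step 1: S  =>  B B   (applied S -> B B)
  Step 2: B B  =>  b B   (applied B -> b)
  Step 3: b B  =>  b B B   (applied B -> B B)
  Step 4: b B B  =>  b B B B   (applied B -> B B)
  Step 5: b B B B  =>  b B B B B   (applied B -> B B)
  Step 6: b B B B B  =>  b b B B B   (applied B -> b)
  Step 7: b b B B B  =>  b b B B B B   (applied B -> B B)
  Step 8: b b B B B B  =>  b b b B B B   (applied B -> b)
  Step 9: b b b B B B  =>  b b b b B B   (applied B -> b)
  Step 10: b b b b B B  =>  b b b b B B B   (applied B -> B B)
  Step 11: b b b b B B B  =>  b b b b b B B   (applied B -> b)
  Step 12: b b b b b B B  =>  b b b b b B B B   (applied B -> B B)
  Step 13: b b b b b B B B  =>  b b b b b b B B   (applied B -> b)
  Step 14: b b b b b b B B  =>  b b b b b b b B   (applied B -> b)
  Step 15: b b b b b b b B  =>  b b b b b b b b   (applied B -> b)
Final yield: b b b b b b b b
Total rewrite steps: 15

15


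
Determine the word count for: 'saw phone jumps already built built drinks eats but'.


Counting words by splitting on spaces:
  Word 1: 'saw'
  Word 2: 'phone'
  Word 3: 'jumps'
  Word 4: 'already'
  Word 5: 'built'
  Word 6: 'built'
  Word 7: 'drinks'
  Word 8: 'eats'
  Word 9: 'but'
Total words: 9

9


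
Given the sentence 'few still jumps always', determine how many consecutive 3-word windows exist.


Word trigrams from [4] words:
  Trigram 1: (few still jumps)
  Trigram 2: (still jumps always)
Total word trigrams: 4 - 2 = 2

2


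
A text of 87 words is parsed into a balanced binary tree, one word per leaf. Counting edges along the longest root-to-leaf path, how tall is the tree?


In a balanced binary tree with n leaves the deepest leaf is ceil(log2(n)) edges below the root.
log2(87) = 6.4429
ceil(6.4429) = 7
height (edges) = 7

7


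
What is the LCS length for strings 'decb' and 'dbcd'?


DP table for LCS of 'decb' and 'dbcd':
       d  b  c  d
    0  0  0  0  0
  d 0  1  1  1  1
  e 0  1  1  1  1
  c 0  1  1  2  2
  b 0  1  2  2  2
LCS: 'dc'
LCS length = 2

2


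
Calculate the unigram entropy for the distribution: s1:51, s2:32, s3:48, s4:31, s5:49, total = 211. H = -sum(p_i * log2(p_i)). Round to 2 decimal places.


Computing entropy H = -sum(p_i * log2(p_i)):
  s1: p = 51/211 = 0.2417, -p*log2(p) = 0.4952
  s2: p = 32/211 = 0.1517, -p*log2(p) = 0.4127
  s3: p = 48/211 = 0.2275, -p*log2(p) = 0.4859
  s4: p = 31/211 = 0.1469, -p*log2(p) = 0.4065
  s5: p = 49/211 = 0.2322, -p*log2(p) = 0.4892
H = sum of terms = 2.2895
Rounded to 2 decimals: 2.29

2.29


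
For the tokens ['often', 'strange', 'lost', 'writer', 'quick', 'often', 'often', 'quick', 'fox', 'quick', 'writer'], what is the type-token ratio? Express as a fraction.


Tokens: 11
Unique types: ('fox', 'lost', 'often', 'quick', 'strange', 'writer') = 6
TTR = 6/11
Already in lowest terms.

6/11


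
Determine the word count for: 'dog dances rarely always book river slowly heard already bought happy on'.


Counting words by splitting on spaces:
  Word 1: 'dog'
  Word 2: 'dances'
  Word 3: 'rarely'
  Word 4: 'always'
  Word 5: 'book'
  Word 6: 'river'
  Word 7: 'slowly'
  Word 8: 'heard'
  Word 9: 'already'
  Word 10: 'bought'
  Word 11: 'happy'
  Word 12: 'on'
Total words: 12

12


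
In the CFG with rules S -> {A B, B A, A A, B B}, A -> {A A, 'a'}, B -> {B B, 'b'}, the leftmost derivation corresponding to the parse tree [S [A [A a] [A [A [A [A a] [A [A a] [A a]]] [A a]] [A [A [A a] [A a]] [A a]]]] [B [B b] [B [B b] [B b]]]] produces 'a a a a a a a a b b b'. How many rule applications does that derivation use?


Every bracketed nonterminal node [X ...] in the tree is produced by exactly one rule application.
Reading the tree off as a leftmost derivation:
  Step 1: S  =>  A B   (applied S -> A B)
  Step 2: A B  =>  A A B   (applied A -> A A)
  Step 3: A A B  =>  a A B   (applied A -> a)
  Step 4: a A B  =>  a A A B   (applied A -> A A)
  Step 5: a A A B  =>  a A A A B   (applied A -> A A)
  Step 6: a A A A B  =>  a A A A A B   (applied A -> A A)
  Step 7: a A A A A B  =>  a a A A A B   (applied A -> a)
  Step 8: a a A A A B  =>  a a A A A A B   (applied A -> A A)
  Step 9: a a A A A A B  =>  a a a A A A B   (applied A -> a)
  Step 10: a a a A A A B  =>  a a a a A A B   (applied A -> a)
  Step 11: a a a a A A B  =>  a a a a a A B   (applied A -> a)
  Step 12: a a a a a A B  =>  a a a a a A A B   (applied A -> A A)
  Step 13: a a a a a A A B  =>  a a a a a A A A B   (applied A -> A A)
  Step 14: a a a a a A A A B  =>  a a a a a a A A B   (applied A -> a)
  Step 15: a a a a a a A A B  =>  a a a a a a a A B   (applied A -> a)
  Step 16: a a a a a a a A B  =>  a a a a a a a a B   (applied A -> a)
  Step 17: a a a a a a a a B  =>  a a a a a a a a B B   (applied B -> B B)
  Step 18: a a a a a a a a B B  =>  a a a a a a a a b B   (applied B -> b)
  Step 19: a a a a a a a a b B  =>  a a a a a a a a b B B   (applied B -> B B)
  Step 20: a a a a a a a a b B B  =>  a a a a a a a a b b B   (applied B -> b)
  Step 21: a a a a a a a a b b B  =>  a a a a a a a a b b b   (applied B -> b)
Final yield: a a a a a a a a b b b
Total rewrite steps: 21

21


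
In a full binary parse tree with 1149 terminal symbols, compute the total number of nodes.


Leaf nodes (terminals): 1149
Internal nodes = n - 1 = 1149 - 1 = 1148
Total = leaves + internal = 1149 + 1148 = 2297

2297


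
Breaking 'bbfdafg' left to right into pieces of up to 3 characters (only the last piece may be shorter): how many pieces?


'bbfdafg' has 7 characters.
Chunking with max size 3:
  Chunk 1: 'bbf' (positions 0-2)
  Chunk 2: 'daf' (positions 3-5)
  Chunk 3: 'g' (positions 6-6)
Total chunks: ceil(7 / 3) = 3

3


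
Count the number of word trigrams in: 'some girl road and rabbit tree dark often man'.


Word trigrams from [9] words:
  Trigram 1: (some girl road)
  Trigram 2: (girl road and)
  Trigram 3: (road and rabbit)
  Trigram 4: (and rabbit tree)
  Trigram 5: (rabbit tree dark)
  Trigram 6: (tree dark often)
  Trigram 7: (dark often man)
Total word trigrams: 9 - 2 = 7

7


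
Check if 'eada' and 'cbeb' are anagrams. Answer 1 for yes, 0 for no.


Sort characters of 'eada': 'aade'
Sort characters of 'cbeb': 'bbce'
Sorted forms differ -> they are NOT anagrams
Result: 0

0


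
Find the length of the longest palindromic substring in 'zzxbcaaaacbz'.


Scanning 'zzxbcaaaacbz' for palindromic substrings.
Substring at positions 3-10: 'bcaaaacb'.
Check: reverse('bcaaaacb') = 'bcaaaacb' -> palindrome confirmed.
Neighbouring characters ('x' / 'z') break symmetry, so it cannot extend further.
No longer palindromic substring exists; longest length = 8

8


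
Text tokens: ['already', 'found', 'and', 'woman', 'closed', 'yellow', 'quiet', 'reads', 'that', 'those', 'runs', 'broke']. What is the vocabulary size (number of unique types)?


Listing all tokens and tracking unique types:
  Token 1: 'already' -> NEW (unique so far: 1)
  Token 2: 'found' -> NEW (unique so far: 2)
  Token 3: 'and' -> NEW (unique so far: 3)
  Token 4: 'woman' -> NEW (unique so far: 4)
  Token 5: 'closed' -> NEW (unique so far: 5)
  Token 6: 'yellow' -> NEW (unique so far: 6)
  Token 7: 'quiet' -> NEW (unique so far: 7)
  Token 8: 'reads' -> NEW (unique so far: 8)
  Token 9: 'that' -> NEW (unique so far: 9)
  Token 10: 'those' -> NEW (unique so far: 10)
  Token 11: 'runs' -> NEW (unique so far: 11)
  Token 12: 'broke' -> NEW (unique so far: 12)
Unique types: ('already', 'and', 'broke', 'closed', 'found', 'quiet', 'reads', 'runs', 'that', 'those', 'woman', 'yellow')
Vocabulary size: 12

12


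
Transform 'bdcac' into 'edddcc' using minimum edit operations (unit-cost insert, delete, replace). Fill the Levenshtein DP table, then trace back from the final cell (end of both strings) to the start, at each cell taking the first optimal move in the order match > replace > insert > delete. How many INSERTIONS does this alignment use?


Edit distance = 4. Backtracking from cell (5, 6) with preference match > replace > insert > delete,
then listing the resulting alignment 'bdcac' -> 'edddcc' left to right:
  Step 1: insert 'e' [insertion #1]
  Step 2: replace b->d
  Step 3: keep 'd'
  Step 4: replace c->d
  Step 5: replace a->c
  Step 6: keep 'c'
Total insertions: 1

1


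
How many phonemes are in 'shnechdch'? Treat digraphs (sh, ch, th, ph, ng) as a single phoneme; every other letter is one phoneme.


Parsing 'shnechdch' greedily, digraphs first:
  'sh' -> digraph (1 consonant phoneme) (phonemes so far: 1)
  'n' -> consonant phoneme (phonemes so far: 2)
  'e' -> vowel phoneme (phonemes so far: 3)
  'ch' -> digraph (1 consonant phoneme) (phonemes so far: 4)
  'd' -> consonant phoneme (phonemes so far: 5)
  'ch' -> digraph (1 consonant phoneme) (phonemes so far: 6)
Total phonemes: 6

6


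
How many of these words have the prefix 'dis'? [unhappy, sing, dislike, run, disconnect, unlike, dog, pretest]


Checking each word for prefix 'dis':
  'unhappy' -> no (count: 0)
  'sing' -> no (count: 0)
  'dislike' -> YES, starts with 'dis' (count: 1)
  'run' -> no (count: 1)
  'disconnect' -> YES, starts with 'dis' (count: 2)
  'unlike' -> no (count: 2)
  'dog' -> no (count: 2)
  'pretest' -> no (count: 2)
Total with prefix 'dis': 2

2


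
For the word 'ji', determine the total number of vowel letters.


Scanning each character of 'ji':
  Position 1: 'j' -> consonant (running count: 0)
  Position 2: 'i' -> vowel (running count: 1)
Total vowels: 1

1


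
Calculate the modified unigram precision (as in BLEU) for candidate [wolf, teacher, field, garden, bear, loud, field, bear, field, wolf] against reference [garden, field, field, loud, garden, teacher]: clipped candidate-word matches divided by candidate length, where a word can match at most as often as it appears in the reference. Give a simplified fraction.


Reference word counts: {'field': 2, 'garden': 2, 'loud': 1, 'teacher': 1}
Checking each candidate word (with clipping):
  'wolf' -> not in reference -> no match (matches: 0)
  'teacher' -> in reference (ref count 1, used 1/1) -> match (matches: 1)
  'field' -> in reference (ref count 2, used 1/2) -> match (matches: 2)
  'garden' -> in reference (ref count 2, used 1/2) -> match (matches: 3)
  'bear' -> not in reference -> no match (matches: 3)
  'loud' -> in reference (ref count 1, used 1/1) -> match (matches: 4)
  'field' -> in reference (ref count 2, used 2/2) -> match (matches: 5)
  'bear' -> not in reference -> no match (matches: 5)
  'field' -> ref count 2 already used up (2/2) -> clipped, no match (matches: 5)
  'wolf' -> not in reference -> no match (matches: 5)
Clipped matches: 5, Candidate length: 10
Precision = 5/10 = 1/2

1/2


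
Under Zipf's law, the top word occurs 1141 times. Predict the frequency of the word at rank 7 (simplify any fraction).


Zipf's law: freq(rank) = f1 / rank
f1 = 1141, rank = 7
freq = 1141 / 7
= 163

163


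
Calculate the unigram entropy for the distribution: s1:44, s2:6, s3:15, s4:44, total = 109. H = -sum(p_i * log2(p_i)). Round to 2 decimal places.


Computing entropy H = -sum(p_i * log2(p_i)):
  s1: p = 44/109 = 0.4037, -p*log2(p) = 0.5283
  s2: p = 6/109 = 0.0550, -p*log2(p) = 0.2303
  s3: p = 15/109 = 0.1376, -p*log2(p) = 0.3938
  s4: p = 44/109 = 0.4037, -p*log2(p) = 0.5283
H = sum of terms = 1.6807
Rounded to 2 decimals: 1.68

1.68


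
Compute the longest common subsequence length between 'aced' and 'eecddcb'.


DP table for LCS of 'aced' and 'eecddcb':
       e  e  c  d  d  c  b
    0  0  0  0  0  0  0  0
  a 0  0  0  0  0  0  0  0
  c 0  0  0  1  1  1  1  1
  e 0  1  1  1  1  1  1  1
  d 0  1  1  1  2  2  2  2
LCS: 'cd'
LCS length = 2

2


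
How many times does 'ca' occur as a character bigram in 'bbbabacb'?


Scanning 'bbbabacb' for bigram 'ca':
  Position 0: 'bb' -> no
  Position 1: 'bb' -> no
  Position 2: 'ba' -> no
  Position 3: 'ab' -> no
  Position 4: 'ba' -> no
  Position 5: 'ac' -> no
  Position 6: 'cb' -> no
Total matches: 0

0


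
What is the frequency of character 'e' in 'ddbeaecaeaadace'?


Scanning 'ddbeaecaeaadace' for 'e':
  Position 3: 'e' -> MATCH (count: 1)
  Position 5: 'e' -> MATCH (count: 2)
  Position 8: 'e' -> MATCH (count: 3)
  Position 14: 'e' -> MATCH (count: 4)
Total occurrences of 'e': 4

4


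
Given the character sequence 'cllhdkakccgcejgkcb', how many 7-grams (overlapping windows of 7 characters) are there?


String 'cllhdkakccgcejgkcb' has length L = 18.
Number of overlapping n-grams = L - n + 1
Substituting: 18 - 7 + 1 = 12

12


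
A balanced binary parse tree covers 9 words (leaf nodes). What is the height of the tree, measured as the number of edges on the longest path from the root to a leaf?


In a balanced binary tree with n leaves the deepest leaf is ceil(log2(n)) edges below the root.
log2(9) = 3.1699
ceil(3.1699) = 4
height (edges) = 4

4


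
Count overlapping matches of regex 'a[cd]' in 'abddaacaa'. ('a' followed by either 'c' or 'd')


Pattern: a[cd] means 'a' followed by either 'c' or 'd'.
Scanning 'abddaacaa' position-by-position:
  Pos 0: window 'ab' -> no
  Pos 1: window 'bd' -> no
  Pos 2: window 'dd' -> no
  Pos 3: window 'da' -> no
  Pos 4: window 'aa' -> no
  Pos 5: window 'ac' -> MATCH
  Pos 6: window 'ca' -> no
  Pos 7: window 'aa' -> no
  Pos 8: window 'a' -> no
Total matches: 1

1


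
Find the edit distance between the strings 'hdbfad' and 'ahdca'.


Building DP table for s1='hdbfad' (len 6) and s2='ahdca' (len 5):
       a  h  d  c  a
    0  1  2  3  4  5
  h 1  1  1  2  3  4
  d 2  2  2  1  2  3
  b 3  3  3  2  2  3
  f 4  4  4  3  3  3
  a 5  4  5  4  4  3
  d 6  5  5  5  5  4
Edit distance = dp[6][5] = 4

4


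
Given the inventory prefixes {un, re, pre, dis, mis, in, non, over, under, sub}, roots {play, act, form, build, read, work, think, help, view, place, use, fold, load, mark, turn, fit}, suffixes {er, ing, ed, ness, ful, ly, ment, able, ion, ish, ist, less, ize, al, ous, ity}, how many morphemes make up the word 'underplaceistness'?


Segmenting 'underplaceistness' against the inventory:
  'under' -> prefix (morpheme 1)
  'place' -> root (morpheme 2)
  'ist' -> suffix (morpheme 3)
  'ness' -> suffix (morpheme 4)
Total morphemes: 4

4


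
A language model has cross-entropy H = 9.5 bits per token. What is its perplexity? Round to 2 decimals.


Perplexity formula: PP = 2^H
H = 9.5
PP = 2^9.5
Decompose: 2^9.5 = 2^9 * 2^0.5 = 2^9 * sqrt(2)
2^9 = 512, sqrt(2) ~ 1.4142136
PP ~ 512 * 1.4142136 = 724.0773632
Rounded to 2 decimals: 724.08

724.08


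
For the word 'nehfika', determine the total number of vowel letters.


Scanning each character of 'nehfika':
  Position 1: 'n' -> consonant (running count: 0)
  Position 2: 'e' -> vowel (running count: 1)
  Position 3: 'h' -> consonant (running count: 1)
  Position 4: 'f' -> consonant (running count: 1)
  Position 5: 'i' -> vowel (running count: 2)
  Position 6: 'k' -> consonant (running count: 2)
  Position 7: 'a' -> vowel (running count: 3)
Total vowels: 3

3


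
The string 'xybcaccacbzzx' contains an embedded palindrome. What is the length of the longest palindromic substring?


Scanning 'xybcaccacbzzx' for palindromic substrings.
Substring at positions 2-9: 'bcaccacb'.
Check: reverse('bcaccacb') = 'bcaccacb' -> palindrome confirmed.
Neighbouring characters ('y' / 'z') break symmetry, so it cannot extend further.
No longer palindromic substring exists; longest length = 8

8


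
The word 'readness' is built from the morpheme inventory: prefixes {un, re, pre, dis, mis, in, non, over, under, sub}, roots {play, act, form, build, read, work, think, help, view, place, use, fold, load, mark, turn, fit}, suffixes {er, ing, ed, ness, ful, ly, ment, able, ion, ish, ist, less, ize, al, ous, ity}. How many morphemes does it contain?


Segmenting 'readness' against the inventory:
  'read' -> root (morpheme 1)
  'ness' -> suffix (morpheme 2)
Total morphemes: 2

2


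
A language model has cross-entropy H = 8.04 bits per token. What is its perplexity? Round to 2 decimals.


Perplexity formula: PP = 2^H
H = 8.04
PP = 2^8.04
Decompose: 2^8.04 = 2^8 * 2^0.04
2^8 = 256, 2^0.04 ~ 1.0281138
PP ~ 256 * 1.0281138 = 263.1971328
Rounded to 2 decimals: 263.20

263.20


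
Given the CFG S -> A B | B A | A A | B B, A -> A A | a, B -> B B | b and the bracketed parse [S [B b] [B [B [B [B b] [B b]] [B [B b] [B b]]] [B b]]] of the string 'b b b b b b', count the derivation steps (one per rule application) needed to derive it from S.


Every bracketed nonterminal node [X ...] in the tree is produced by exactly one rule application.
Reading the tree off as a leftmost derivation:
  Step 1: S  =>  B B   (applied S -> B B)
  Step 2: B B  =>  b B   (applied B -> b)
  Step 3: b B  =>  b B B   (applied B -> B B)
  Step 4: b B B  =>  b B B B   (applied B -> B B)
  Step 5: b B B B  =>  b B B B B   (applied B -> B B)
  Step 6: b B B B B  =>  b b B B B   (applied B -> b)
  Step 7: b b B B B  =>  b b b B B   (applied B -> b)
  Step 8: b b b B B  =>  b b b B B B   (applied B -> B B)
  Step 9: b b b B B B  =>  b b b b B B   (applied B -> b)
  Step 10: b b b b B B  =>  b b b b b B   (applied B -> b)
  Step 11: b b b b b B  =>  b b b b b b   (applied B -> b)
Final yield: b b b b b b
Total rewrite steps: 11

11


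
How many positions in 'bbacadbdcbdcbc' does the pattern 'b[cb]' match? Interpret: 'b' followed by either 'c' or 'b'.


Pattern: b[cb] means 'b' followed by either 'c' or 'b'.
Scanning 'bbacadbdcbdcbc' position-by-position:
  Pos 0: window 'bb' -> MATCH
  Pos 1: window 'ba' -> no
  Pos 2: window 'ac' -> no
  Pos 3: window 'ca' -> no
  Pos 4: window 'ad' -> no
  Pos 5: window 'db' -> no
  Pos 6: window 'bd' -> no
  Pos 7: window 'dc' -> no
  Pos 8: window 'cb' -> no
  Pos 9: window 'bd' -> no
  Pos 10: window 'dc' -> no
  Pos 11: window 'cb' -> no
  Pos 12: window 'bc' -> MATCH
  Pos 13: window 'c' -> no
Total matches: 2

2


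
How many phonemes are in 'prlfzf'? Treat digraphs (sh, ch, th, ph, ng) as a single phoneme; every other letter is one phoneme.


Parsing 'prlfzf' greedily, digraphs first:
  'p' -> consonant phoneme (phonemes so far: 1)
  'r' -> consonant phoneme (phonemes so far: 2)
  'l' -> consonant phoneme (phonemes so far: 3)
  'f' -> consonant phoneme (phonemes so far: 4)
  'z' -> consonant phoneme (phonemes so far: 5)
  'f' -> consonant phoneme (phonemes so far: 6)
Total phonemes: 6

6


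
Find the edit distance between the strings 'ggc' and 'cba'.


Building DP table for s1='ggc' (len 3) and s2='cba' (len 3):
       c  b  a
    0  1  2  3
  g 1  1  2  3
  g 2  2  2  3
  c 3  2  3  3
Edit distance = dp[3][3] = 3

3


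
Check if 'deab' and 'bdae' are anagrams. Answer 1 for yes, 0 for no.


Sort characters of 'deab': 'abde'
Sort characters of 'bdae': 'abde'
Sorted forms match -> they ARE anagrams
Result: 1

1


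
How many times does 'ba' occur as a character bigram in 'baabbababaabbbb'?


Scanning 'baabbababaabbbb' for bigram 'ba':
  Position 0: 'ba' -> MATCH
  Position 1: 'aa' -> no
  Position 2: 'ab' -> no
  Position 3: 'bb' -> no
  Position 4: 'ba' -> MATCH
  Position 5: 'ab' -> no
  Position 6: 'ba' -> MATCH
  Position 7: 'ab' -> no
  Position 8: 'ba' -> MATCH
  Position 9: 'aa' -> no
  Position 10: 'ab' -> no
  Position 11: 'bb' -> no
  Position 12: 'bb' -> no
  Position 13: 'bb' -> no
Total matches: 4

4


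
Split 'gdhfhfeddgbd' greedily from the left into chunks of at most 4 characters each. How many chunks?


'gdhfhfeddgbd' has 12 characters.
Chunking with max size 4:
  Chunk 1: 'gdhf' (positions 0-3)
  Chunk 2: 'hfed' (positions 4-7)
  Chunk 3: 'dgbd' (positions 8-11)
Total chunks: ceil(12 / 4) = 3

3


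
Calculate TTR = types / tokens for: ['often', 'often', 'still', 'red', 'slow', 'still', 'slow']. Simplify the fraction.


Tokens: 7
Unique types: ('often', 'red', 'slow', 'still') = 4
TTR = 4/7
Already in lowest terms.

4/7


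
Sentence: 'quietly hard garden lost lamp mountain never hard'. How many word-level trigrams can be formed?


Word trigrams from [8] words:
  Trigram 1: (quietly hard garden)
  Trigram 2: (hard garden lost)
  Trigram 3: (garden lost lamp)
  Trigram 4: (lost lamp mountain)
  Trigram 5: (lamp mountain never)
  Trigram 6: (mountain never hard)
Total word trigrams: 8 - 2 = 6

6


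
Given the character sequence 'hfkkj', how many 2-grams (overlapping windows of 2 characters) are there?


String 'hfkkj' has length L = 5.
Number of overlapping n-grams = L - n + 1
Substituting: 5 - 2 + 1 = 4

4


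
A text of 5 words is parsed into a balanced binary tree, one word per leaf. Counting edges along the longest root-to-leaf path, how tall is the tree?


In a balanced binary tree with n leaves the deepest leaf is ceil(log2(n)) edges below the root.
log2(5) = 2.3219
ceil(2.3219) = 3
height (edges) = 3

3


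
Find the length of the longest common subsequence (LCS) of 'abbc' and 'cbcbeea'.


DP table for LCS of 'abbc' and 'cbcbeea':
       c  b  c  b  e  e  a
    0  0  0  0  0  0  0  0
  a 0  0  0  0  0  0  0  1
  b 0  0  1  1  1  1  1  1
  b 0  0  1  1  2  2  2  2
  c 0  1  1  2  2  2  2  2
LCS: 'bb'
LCS length = 2

2


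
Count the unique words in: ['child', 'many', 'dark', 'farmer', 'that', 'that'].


Listing all tokens and tracking unique types:
  Token 1: 'child' -> NEW (unique so far: 1)
  Token 2: 'many' -> NEW (unique so far: 2)
  Token 3: 'dark' -> NEW (unique so far: 3)
  Token 4: 'farmer' -> NEW (unique so far: 4)
  Token 5: 'that' -> NEW (unique so far: 5)
  Token 6: 'that' -> duplicate (unique so far: 5)
Unique types: ('child', 'dark', 'farmer', 'many', 'that')
Vocabulary size: 5

5


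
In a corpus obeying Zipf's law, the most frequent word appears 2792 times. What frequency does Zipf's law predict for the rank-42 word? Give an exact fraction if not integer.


Zipf's law: freq(rank) = f1 / rank
f1 = 2792, rank = 42
freq = 2792 / 42
GCD(2792, 42) = 2
Simplified: 1396/21

1396/21


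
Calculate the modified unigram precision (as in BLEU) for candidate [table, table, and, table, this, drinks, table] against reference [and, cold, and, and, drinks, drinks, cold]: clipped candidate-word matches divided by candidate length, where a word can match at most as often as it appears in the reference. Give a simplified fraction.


Reference word counts: {'and': 3, 'cold': 2, 'drinks': 2}
Checking each candidate word (with clipping):
  'table' -> not in reference -> no match (matches: 0)
  'table' -> not in reference -> no match (matches: 0)
  'and' -> in reference (ref count 3, used 1/3) -> match (matches: 1)
  'table' -> not in reference -> no match (matches: 1)
  'this' -> not in reference -> no match (matches: 1)
  'drinks' -> in reference (ref count 2, used 1/2) -> match (matches: 2)
  'table' -> not in reference -> no match (matches: 2)
Clipped matches: 2, Candidate length: 7
Precision = 2/7

2/7


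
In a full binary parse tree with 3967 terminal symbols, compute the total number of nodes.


Leaf nodes (terminals): 3967
Internal nodes = n - 1 = 3967 - 1 = 3966
Total = leaves + internal = 3967 + 3966 = 7933

7933


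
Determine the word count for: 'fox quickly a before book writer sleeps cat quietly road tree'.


Counting words by splitting on spaces:
  Word 1: 'fox'
  Word 2: 'quickly'
  Word 3: 'a'
  Word 4: 'before'
  Word 5: 'book'
  Word 6: 'writer'
  Word 7: 'sleeps'
  Word 8: 'cat'
  Word 9: 'quietly'
  Word 10: 'road'
  Word 11: 'tree'
Total words: 11

11


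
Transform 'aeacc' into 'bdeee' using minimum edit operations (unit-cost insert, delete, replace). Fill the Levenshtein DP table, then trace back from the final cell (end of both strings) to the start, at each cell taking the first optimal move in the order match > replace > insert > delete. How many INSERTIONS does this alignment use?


Edit distance = 5. Backtracking from cell (5, 5) with preference match > replace > insert > delete,
then listing the resulting alignment 'aeacc' -> 'bdeee' left to right:
  Step 1: replace a->b
  Step 2: replace e->d
  Step 3: replace a->e
  Step 4: replace c->e
  Step 5: replace c->e
Total insertions: 0

0


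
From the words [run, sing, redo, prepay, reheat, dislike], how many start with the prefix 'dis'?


Checking each word for prefix 'dis':
  'run' -> no (count: 0)
  'sing' -> no (count: 0)
  'redo' -> no (count: 0)
  'prepay' -> no (count: 0)
  'reheat' -> no (count: 0)
  'dislike' -> YES, starts with 'dis' (count: 1)
Total with prefix 'dis': 1

1


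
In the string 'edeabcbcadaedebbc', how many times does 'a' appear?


Scanning 'edeabcbcadaedebbc' for 'a':
  Position 3: 'a' -> MATCH (count: 1)
  Position 8: 'a' -> MATCH (count: 2)
  Position 10: 'a' -> MATCH (count: 3)
Total occurrences of 'a': 3

3


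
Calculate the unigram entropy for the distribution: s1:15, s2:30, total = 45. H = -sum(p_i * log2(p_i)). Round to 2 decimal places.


Computing entropy H = -sum(p_i * log2(p_i)):
  s1: p = 15/45 = 0.3333, -p*log2(p) = 0.5283
  s2: p = 30/45 = 0.6667, -p*log2(p) = 0.3900
H = sum of terms = 0.9183
Rounded to 2 decimals: 0.92

0.92


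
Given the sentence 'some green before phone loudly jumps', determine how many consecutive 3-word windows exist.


Word trigrams from [6] words:
  Trigram 1: (some green before)
  Trigram 2: (green before phone)
  Trigram 3: (before phone loudly)
  Trigram 4: (phone loudly jumps)
Total word trigrams: 6 - 2 = 4

4


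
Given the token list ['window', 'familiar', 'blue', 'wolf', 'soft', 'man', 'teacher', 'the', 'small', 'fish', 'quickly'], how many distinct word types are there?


Listing all tokens and tracking unique types:
  Token 1: 'window' -> NEW (unique so far: 1)
  Token 2: 'familiar' -> NEW (unique so far: 2)
  Token 3: 'blue' -> NEW (unique so far: 3)
  Token 4: 'wolf' -> NEW (unique so far: 4)
  Token 5: 'soft' -> NEW (unique so far: 5)
  Token 6: 'man' -> NEW (unique so far: 6)
  Token 7: 'teacher' -> NEW (unique so far: 7)
  Token 8: 'the' -> NEW (unique so far: 8)
  Token 9: 'small' -> NEW (unique so far: 9)
  Token 10: 'fish' -> NEW (unique so far: 10)
  Token 11: 'quickly' -> NEW (unique so far: 11)
Unique types: ('blue', 'familiar', 'fish', 'man', 'quickly', 'small', 'soft', 'teacher', 'the', 'window', 'wolf')
Vocabulary size: 11

11


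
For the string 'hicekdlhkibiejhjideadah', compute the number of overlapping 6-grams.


String 'hicekdlhkibiejhjideadah' has length L = 23.
Number of overlapping n-grams = L - n + 1
Substituting: 23 - 6 + 1 = 18

18


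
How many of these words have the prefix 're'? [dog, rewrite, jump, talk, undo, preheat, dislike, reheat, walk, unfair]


Checking each word for prefix 're':
  'dog' -> no (count: 0)
  'rewrite' -> YES, starts with 're' (count: 1)
  'jump' -> no (count: 1)
  'talk' -> no (count: 1)
  'undo' -> no (count: 1)
  'preheat' -> no (count: 1)
  'dislike' -> no (count: 1)
  'reheat' -> YES, starts with 're' (count: 2)
  'walk' -> no (count: 2)
  'unfair' -> no (count: 2)
Total with prefix 're': 2

2


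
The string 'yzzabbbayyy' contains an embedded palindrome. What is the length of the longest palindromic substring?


Scanning 'yzzabbbayyy' for palindromic substrings.
Substring at positions 3-7: 'abbba'.
Check: reverse('abbba') = 'abbba' -> palindrome confirmed.
Neighbouring characters ('z' / 'y') break symmetry, so it cannot extend further.
No longer palindromic substring exists; longest length = 5

5


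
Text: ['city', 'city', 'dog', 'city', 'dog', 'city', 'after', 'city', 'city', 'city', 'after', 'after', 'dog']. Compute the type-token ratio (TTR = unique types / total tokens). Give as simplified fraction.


Tokens: 13
Unique types: ('after', 'city', 'dog') = 3
TTR = 3/13
Already in lowest terms.

3/13


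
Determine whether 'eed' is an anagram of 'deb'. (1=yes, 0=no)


Sort characters of 'eed': 'dee'
Sort characters of 'deb': 'bde'
Sorted forms differ -> they are NOT anagrams
Result: 0

0


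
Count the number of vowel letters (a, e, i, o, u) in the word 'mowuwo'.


Scanning each character of 'mowuwo':
  Position 1: 'm' -> consonant (running count: 0)
  Position 2: 'o' -> vowel (running count: 1)
  Position 3: 'w' -> consonant (running count: 1)
  Position 4: 'u' -> vowel (running count: 2)
  Position 5: 'w' -> consonant (running count: 2)
  Position 6: 'o' -> vowel (running count: 3)
Total vowels: 3

3


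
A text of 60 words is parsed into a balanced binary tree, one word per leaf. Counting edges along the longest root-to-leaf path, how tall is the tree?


In a balanced binary tree with n leaves the deepest leaf is ceil(log2(n)) edges below the root.
log2(60) = 5.9069
ceil(5.9069) = 6
height (edges) = 6

6


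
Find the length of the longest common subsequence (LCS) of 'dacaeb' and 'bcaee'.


DP table for LCS of 'dacaeb' and 'bcaee':
       b  c  a  e  e
    0  0  0  0  0  0
  d 0  0  0  0  0  0
  a 0  0  0  1  1  1
  c 0  0  1  1  1  1
  a 0  0  1  2  2  2
  e 0  0  1  2  3  3
  b 0  1  1  2  3  3
LCS: 'cae'
LCS length = 3

3


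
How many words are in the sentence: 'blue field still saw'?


Counting words by splitting on spaces:
  Word 1: 'blue'
  Word 2: 'field'
  Word 3: 'still'
  Word 4: 'saw'
Total words: 4

4


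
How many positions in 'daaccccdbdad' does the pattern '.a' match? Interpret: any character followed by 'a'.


Pattern: .a means any character followed by 'a'.
Scanning 'daaccccdbdad' position-by-position:
  Pos 0: window 'da' -> MATCH
  Pos 1: window 'aa' -> MATCH
  Pos 2: window 'ac' -> no
  Pos 3: window 'cc' -> no
  Pos 4: window 'cc' -> no
  Pos 5: window 'cc' -> no
  Pos 6: window 'cd' -> no
  Pos 7: window 'db' -> no
  Pos 8: window 'bd' -> no
  Pos 9: window 'da' -> MATCH
  Pos 10: window 'ad' -> no
  Pos 11: window 'd' -> no
Total matches: 3

3


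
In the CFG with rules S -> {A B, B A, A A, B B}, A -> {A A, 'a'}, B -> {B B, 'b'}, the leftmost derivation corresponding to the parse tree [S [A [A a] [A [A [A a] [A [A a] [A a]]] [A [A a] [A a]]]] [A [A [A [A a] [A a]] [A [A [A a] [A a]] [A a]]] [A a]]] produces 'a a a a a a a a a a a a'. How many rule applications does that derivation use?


Every bracketed nonterminal node [X ...] in the tree is produced by exactly one rule application.
Reading the tree off as a leftmost derivation:
  Step 1: S  =>  A A   (applied S -> A A)
  Step 2: A A  =>  A A A   (applied A -> A A)
  Step 3: A A A  =>  a A A   (applied A -> a)
  Step 4: a A A  =>  a A A A   (applied A -> A A)
  Step 5: a A A A  =>  a A A A A   (applied A -> A A)
  Step 6: a A A A A  =>  a a A A A   (applied A -> a)
  Step 7: a a A A A  =>  a a A A A A   (applied A -> A A)
  Step 8: a a A A A A  =>  a a a A A A   (applied A -> a)
  Step 9: a a a A A A  =>  a a a a A A   (applied A -> a)
  Step 10: a a a a A A  =>  a a a a A A A   (applied A -> A A)
  Step 11: a a a a A A A  =>  a a a a a A A   (applied A -> a)
  Step 12: a a a a a A A  =>  a a a a a a A   (applied A -> a)
  Step 13: a a a a a a A  =>  a a a a a a A A   (applied A -> A A)
  Step 14: a a a a a a A A  =>  a a a a a a A A A   (applied A -> A A)
  Step 15: a a a a a a A A A  =>  a a a a a a A A A A   (applied A -> A A)
  Step 16: a a a a a a A A A A  =>  a a a a a a a A A A   (applied A -> a)
  Step 17: a a a a a a a A A A  =>  a a a a a a a a A A   (applied A -> a)
  Step 18: a a a a a a a a A A  =>  a a a a a a a a A A A   (applied A -> A A)
  Step 19: a a a a a a a a A A A  =>  a a a a a a a a A A A A   (applied A -> A A)
  Step 20: a a a a a a a a A A A A  =>  a a a a a a a a a A A A   (applied A -> a)
  Step 21: a a a a a a a a a A A A  =>  a a a a a a a a a a A A   (applied A -> a)
  Step 22: a a a a a a a a a a A A  =>  a a a a a a a a a a a A   (applied A -> a)
  Step 23: a a a a a a a a a a a A  =>  a a a a a a a a a a a a   (applied A -> a)
Final yield: a a a a a a a a a a a a
Total rewrite steps: 23

23
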